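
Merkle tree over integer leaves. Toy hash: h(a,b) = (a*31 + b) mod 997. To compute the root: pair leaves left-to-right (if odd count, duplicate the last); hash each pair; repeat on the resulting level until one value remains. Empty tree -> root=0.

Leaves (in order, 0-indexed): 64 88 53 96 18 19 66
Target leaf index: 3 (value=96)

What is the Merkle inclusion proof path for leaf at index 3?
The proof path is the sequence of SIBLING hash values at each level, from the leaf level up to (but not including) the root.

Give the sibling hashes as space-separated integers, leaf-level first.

L0 (leaves): [64, 88, 53, 96, 18, 19, 66], target index=3
L1: h(64,88)=(64*31+88)%997=78 [pair 0] h(53,96)=(53*31+96)%997=742 [pair 1] h(18,19)=(18*31+19)%997=577 [pair 2] h(66,66)=(66*31+66)%997=118 [pair 3] -> [78, 742, 577, 118]
  Sibling for proof at L0: 53
L2: h(78,742)=(78*31+742)%997=169 [pair 0] h(577,118)=(577*31+118)%997=59 [pair 1] -> [169, 59]
  Sibling for proof at L1: 78
L3: h(169,59)=(169*31+59)%997=313 [pair 0] -> [313]
  Sibling for proof at L2: 59
Root: 313
Proof path (sibling hashes from leaf to root): [53, 78, 59]

Answer: 53 78 59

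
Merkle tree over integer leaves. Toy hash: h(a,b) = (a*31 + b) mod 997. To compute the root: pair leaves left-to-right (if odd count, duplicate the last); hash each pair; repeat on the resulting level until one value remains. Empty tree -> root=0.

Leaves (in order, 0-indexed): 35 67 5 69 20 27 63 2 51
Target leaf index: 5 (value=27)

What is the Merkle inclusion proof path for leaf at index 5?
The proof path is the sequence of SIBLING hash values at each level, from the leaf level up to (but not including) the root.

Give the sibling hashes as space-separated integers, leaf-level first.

L0 (leaves): [35, 67, 5, 69, 20, 27, 63, 2, 51], target index=5
L1: h(35,67)=(35*31+67)%997=155 [pair 0] h(5,69)=(5*31+69)%997=224 [pair 1] h(20,27)=(20*31+27)%997=647 [pair 2] h(63,2)=(63*31+2)%997=958 [pair 3] h(51,51)=(51*31+51)%997=635 [pair 4] -> [155, 224, 647, 958, 635]
  Sibling for proof at L0: 20
L2: h(155,224)=(155*31+224)%997=44 [pair 0] h(647,958)=(647*31+958)%997=78 [pair 1] h(635,635)=(635*31+635)%997=380 [pair 2] -> [44, 78, 380]
  Sibling for proof at L1: 958
L3: h(44,78)=(44*31+78)%997=445 [pair 0] h(380,380)=(380*31+380)%997=196 [pair 1] -> [445, 196]
  Sibling for proof at L2: 44
L4: h(445,196)=(445*31+196)%997=33 [pair 0] -> [33]
  Sibling for proof at L3: 196
Root: 33
Proof path (sibling hashes from leaf to root): [20, 958, 44, 196]

Answer: 20 958 44 196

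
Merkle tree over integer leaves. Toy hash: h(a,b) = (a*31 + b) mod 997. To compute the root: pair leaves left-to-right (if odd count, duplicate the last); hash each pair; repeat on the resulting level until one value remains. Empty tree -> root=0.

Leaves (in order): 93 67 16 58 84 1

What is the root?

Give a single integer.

Answer: 316

Derivation:
L0: [93, 67, 16, 58, 84, 1]
L1: h(93,67)=(93*31+67)%997=956 h(16,58)=(16*31+58)%997=554 h(84,1)=(84*31+1)%997=611 -> [956, 554, 611]
L2: h(956,554)=(956*31+554)%997=280 h(611,611)=(611*31+611)%997=609 -> [280, 609]
L3: h(280,609)=(280*31+609)%997=316 -> [316]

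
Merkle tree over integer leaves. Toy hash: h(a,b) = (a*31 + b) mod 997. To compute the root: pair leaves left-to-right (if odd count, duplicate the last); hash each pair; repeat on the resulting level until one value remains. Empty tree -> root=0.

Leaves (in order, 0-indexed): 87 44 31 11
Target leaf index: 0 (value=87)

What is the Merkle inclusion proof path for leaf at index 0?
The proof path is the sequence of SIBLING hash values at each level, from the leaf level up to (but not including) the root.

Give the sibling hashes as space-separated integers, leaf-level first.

L0 (leaves): [87, 44, 31, 11], target index=0
L1: h(87,44)=(87*31+44)%997=747 [pair 0] h(31,11)=(31*31+11)%997=972 [pair 1] -> [747, 972]
  Sibling for proof at L0: 44
L2: h(747,972)=(747*31+972)%997=201 [pair 0] -> [201]
  Sibling for proof at L1: 972
Root: 201
Proof path (sibling hashes from leaf to root): [44, 972]

Answer: 44 972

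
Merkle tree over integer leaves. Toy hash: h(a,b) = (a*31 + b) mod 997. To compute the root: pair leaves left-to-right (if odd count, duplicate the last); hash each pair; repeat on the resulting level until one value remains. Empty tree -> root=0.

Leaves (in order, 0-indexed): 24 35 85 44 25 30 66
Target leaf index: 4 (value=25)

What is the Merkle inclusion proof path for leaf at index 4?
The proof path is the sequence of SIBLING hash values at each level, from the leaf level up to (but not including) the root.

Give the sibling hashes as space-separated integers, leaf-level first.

L0 (leaves): [24, 35, 85, 44, 25, 30, 66], target index=4
L1: h(24,35)=(24*31+35)%997=779 [pair 0] h(85,44)=(85*31+44)%997=685 [pair 1] h(25,30)=(25*31+30)%997=805 [pair 2] h(66,66)=(66*31+66)%997=118 [pair 3] -> [779, 685, 805, 118]
  Sibling for proof at L0: 30
L2: h(779,685)=(779*31+685)%997=906 [pair 0] h(805,118)=(805*31+118)%997=148 [pair 1] -> [906, 148]
  Sibling for proof at L1: 118
L3: h(906,148)=(906*31+148)%997=318 [pair 0] -> [318]
  Sibling for proof at L2: 906
Root: 318
Proof path (sibling hashes from leaf to root): [30, 118, 906]

Answer: 30 118 906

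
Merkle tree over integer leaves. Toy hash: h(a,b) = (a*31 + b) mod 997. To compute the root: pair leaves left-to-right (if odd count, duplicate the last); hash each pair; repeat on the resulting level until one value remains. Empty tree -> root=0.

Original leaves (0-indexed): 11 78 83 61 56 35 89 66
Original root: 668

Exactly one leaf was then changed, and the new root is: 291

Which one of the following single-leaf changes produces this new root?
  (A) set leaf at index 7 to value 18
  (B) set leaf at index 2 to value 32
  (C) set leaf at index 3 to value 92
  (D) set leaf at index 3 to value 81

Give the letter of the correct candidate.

Original leaves: [11, 78, 83, 61, 56, 35, 89, 66]
Target new root: 291
Try each candidate change and compute the resulting root:
Candidate A: set leaf[7] = 18 -> leaves = [11, 78, 83, 61, 56, 35, 89, 18]
  L0: [11, 78, 83, 61, 56, 35, 89, 18]
  L1: h(11,78)=(11*31+78)%997=419 h(83,61)=(83*31+61)%997=640 h(56,35)=(56*31+35)%997=774 h(89,18)=(89*31+18)%997=783 -> [419, 640, 774, 783]
  L2: h(419,640)=(419*31+640)%997=668 h(774,783)=(774*31+783)%997=849 -> [668, 849]
  L3: h(668,849)=(668*31+849)%997=620 -> [620]
  root = 620 != target 291
Candidate B: set leaf[2] = 32 -> leaves = [11, 78, 32, 61, 56, 35, 89, 66]
  L0: [11, 78, 32, 61, 56, 35, 89, 66]
  L1: h(11,78)=(11*31+78)%997=419 h(32,61)=(32*31+61)%997=56 h(56,35)=(56*31+35)%997=774 h(89,66)=(89*31+66)%997=831 -> [419, 56, 774, 831]
  L2: h(419,56)=(419*31+56)%997=84 h(774,831)=(774*31+831)%997=897 -> [84, 897]
  L3: h(84,897)=(84*31+897)%997=510 -> [510]
  root = 510 != target 291
Candidate C: set leaf[3] = 92 -> leaves = [11, 78, 83, 92, 56, 35, 89, 66]
  L0: [11, 78, 83, 92, 56, 35, 89, 66]
  L1: h(11,78)=(11*31+78)%997=419 h(83,92)=(83*31+92)%997=671 h(56,35)=(56*31+35)%997=774 h(89,66)=(89*31+66)%997=831 -> [419, 671, 774, 831]
  L2: h(419,671)=(419*31+671)%997=699 h(774,831)=(774*31+831)%997=897 -> [699, 897]
  L3: h(699,897)=(699*31+897)%997=632 -> [632]
  root = 632 != target 291
Candidate D: set leaf[3] = 81 -> leaves = [11, 78, 83, 81, 56, 35, 89, 66]
  L0: [11, 78, 83, 81, 56, 35, 89, 66]
  L1: h(11,78)=(11*31+78)%997=419 h(83,81)=(83*31+81)%997=660 h(56,35)=(56*31+35)%997=774 h(89,66)=(89*31+66)%997=831 -> [419, 660, 774, 831]
  L2: h(419,660)=(419*31+660)%997=688 h(774,831)=(774*31+831)%997=897 -> [688, 897]
  L3: h(688,897)=(688*31+897)%997=291 -> [291]
  root = 291 == target 291  ** MATCH **
Candidate D produces the target root.

Answer: D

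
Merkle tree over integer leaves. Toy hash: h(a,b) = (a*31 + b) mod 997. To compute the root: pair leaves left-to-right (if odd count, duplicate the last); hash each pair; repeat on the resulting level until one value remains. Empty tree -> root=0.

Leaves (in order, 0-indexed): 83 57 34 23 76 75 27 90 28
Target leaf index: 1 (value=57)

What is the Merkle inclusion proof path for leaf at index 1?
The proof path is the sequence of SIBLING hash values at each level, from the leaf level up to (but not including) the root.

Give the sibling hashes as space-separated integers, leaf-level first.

L0 (leaves): [83, 57, 34, 23, 76, 75, 27, 90, 28], target index=1
L1: h(83,57)=(83*31+57)%997=636 [pair 0] h(34,23)=(34*31+23)%997=80 [pair 1] h(76,75)=(76*31+75)%997=437 [pair 2] h(27,90)=(27*31+90)%997=927 [pair 3] h(28,28)=(28*31+28)%997=896 [pair 4] -> [636, 80, 437, 927, 896]
  Sibling for proof at L0: 83
L2: h(636,80)=(636*31+80)%997=853 [pair 0] h(437,927)=(437*31+927)%997=516 [pair 1] h(896,896)=(896*31+896)%997=756 [pair 2] -> [853, 516, 756]
  Sibling for proof at L1: 80
L3: h(853,516)=(853*31+516)%997=40 [pair 0] h(756,756)=(756*31+756)%997=264 [pair 1] -> [40, 264]
  Sibling for proof at L2: 516
L4: h(40,264)=(40*31+264)%997=507 [pair 0] -> [507]
  Sibling for proof at L3: 264
Root: 507
Proof path (sibling hashes from leaf to root): [83, 80, 516, 264]

Answer: 83 80 516 264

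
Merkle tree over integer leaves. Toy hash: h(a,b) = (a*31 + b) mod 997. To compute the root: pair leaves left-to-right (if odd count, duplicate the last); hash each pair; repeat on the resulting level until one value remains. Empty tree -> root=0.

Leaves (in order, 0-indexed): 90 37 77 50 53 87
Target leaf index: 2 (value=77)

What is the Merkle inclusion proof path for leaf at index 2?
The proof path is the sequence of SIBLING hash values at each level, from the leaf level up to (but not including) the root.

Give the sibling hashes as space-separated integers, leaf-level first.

Answer: 50 833 525

Derivation:
L0 (leaves): [90, 37, 77, 50, 53, 87], target index=2
L1: h(90,37)=(90*31+37)%997=833 [pair 0] h(77,50)=(77*31+50)%997=443 [pair 1] h(53,87)=(53*31+87)%997=733 [pair 2] -> [833, 443, 733]
  Sibling for proof at L0: 50
L2: h(833,443)=(833*31+443)%997=344 [pair 0] h(733,733)=(733*31+733)%997=525 [pair 1] -> [344, 525]
  Sibling for proof at L1: 833
L3: h(344,525)=(344*31+525)%997=222 [pair 0] -> [222]
  Sibling for proof at L2: 525
Root: 222
Proof path (sibling hashes from leaf to root): [50, 833, 525]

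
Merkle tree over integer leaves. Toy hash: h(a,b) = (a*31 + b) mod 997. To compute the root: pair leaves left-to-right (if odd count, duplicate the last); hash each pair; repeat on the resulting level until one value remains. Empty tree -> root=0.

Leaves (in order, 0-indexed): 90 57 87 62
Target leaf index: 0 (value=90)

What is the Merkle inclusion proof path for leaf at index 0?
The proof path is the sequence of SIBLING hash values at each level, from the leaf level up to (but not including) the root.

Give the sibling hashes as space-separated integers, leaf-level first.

L0 (leaves): [90, 57, 87, 62], target index=0
L1: h(90,57)=(90*31+57)%997=853 [pair 0] h(87,62)=(87*31+62)%997=765 [pair 1] -> [853, 765]
  Sibling for proof at L0: 57
L2: h(853,765)=(853*31+765)%997=289 [pair 0] -> [289]
  Sibling for proof at L1: 765
Root: 289
Proof path (sibling hashes from leaf to root): [57, 765]

Answer: 57 765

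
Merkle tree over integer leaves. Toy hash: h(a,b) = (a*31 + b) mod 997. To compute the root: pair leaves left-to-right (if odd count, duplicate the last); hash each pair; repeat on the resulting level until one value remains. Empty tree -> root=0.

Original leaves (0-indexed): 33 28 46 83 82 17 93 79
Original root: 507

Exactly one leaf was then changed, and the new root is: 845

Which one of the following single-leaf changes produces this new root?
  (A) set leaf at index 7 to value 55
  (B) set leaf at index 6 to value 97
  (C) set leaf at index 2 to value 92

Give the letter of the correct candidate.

Original leaves: [33, 28, 46, 83, 82, 17, 93, 79]
Target new root: 845
Try each candidate change and compute the resulting root:
Candidate A: set leaf[7] = 55 -> leaves = [33, 28, 46, 83, 82, 17, 93, 55]
  L0: [33, 28, 46, 83, 82, 17, 93, 55]
  L1: h(33,28)=(33*31+28)%997=54 h(46,83)=(46*31+83)%997=512 h(82,17)=(82*31+17)%997=565 h(93,55)=(93*31+55)%997=944 -> [54, 512, 565, 944]
  L2: h(54,512)=(54*31+512)%997=192 h(565,944)=(565*31+944)%997=513 -> [192, 513]
  L3: h(192,513)=(192*31+513)%997=483 -> [483]
  root = 483 != target 845
Candidate B: set leaf[6] = 97 -> leaves = [33, 28, 46, 83, 82, 17, 97, 79]
  L0: [33, 28, 46, 83, 82, 17, 97, 79]
  L1: h(33,28)=(33*31+28)%997=54 h(46,83)=(46*31+83)%997=512 h(82,17)=(82*31+17)%997=565 h(97,79)=(97*31+79)%997=95 -> [54, 512, 565, 95]
  L2: h(54,512)=(54*31+512)%997=192 h(565,95)=(565*31+95)%997=661 -> [192, 661]
  L3: h(192,661)=(192*31+661)%997=631 -> [631]
  root = 631 != target 845
Candidate C: set leaf[2] = 92 -> leaves = [33, 28, 92, 83, 82, 17, 93, 79]
  L0: [33, 28, 92, 83, 82, 17, 93, 79]
  L1: h(33,28)=(33*31+28)%997=54 h(92,83)=(92*31+83)%997=941 h(82,17)=(82*31+17)%997=565 h(93,79)=(93*31+79)%997=968 -> [54, 941, 565, 968]
  L2: h(54,941)=(54*31+941)%997=621 h(565,968)=(565*31+968)%997=537 -> [621, 537]
  L3: h(621,537)=(621*31+537)%997=845 -> [845]
  root = 845 == target 845  ** MATCH **
Candidate C produces the target root.

Answer: C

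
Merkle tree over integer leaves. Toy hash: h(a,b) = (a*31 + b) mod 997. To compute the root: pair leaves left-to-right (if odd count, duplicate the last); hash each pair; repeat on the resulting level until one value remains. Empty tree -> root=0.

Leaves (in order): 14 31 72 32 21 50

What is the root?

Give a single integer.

L0: [14, 31, 72, 32, 21, 50]
L1: h(14,31)=(14*31+31)%997=465 h(72,32)=(72*31+32)%997=270 h(21,50)=(21*31+50)%997=701 -> [465, 270, 701]
L2: h(465,270)=(465*31+270)%997=727 h(701,701)=(701*31+701)%997=498 -> [727, 498]
L3: h(727,498)=(727*31+498)%997=104 -> [104]

Answer: 104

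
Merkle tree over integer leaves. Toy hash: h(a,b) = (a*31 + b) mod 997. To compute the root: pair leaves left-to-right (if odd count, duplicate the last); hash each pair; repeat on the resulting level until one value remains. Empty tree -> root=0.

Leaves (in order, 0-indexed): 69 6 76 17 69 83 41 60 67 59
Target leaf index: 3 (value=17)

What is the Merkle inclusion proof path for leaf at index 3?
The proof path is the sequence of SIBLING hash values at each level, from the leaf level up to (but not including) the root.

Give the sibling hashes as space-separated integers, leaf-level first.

Answer: 76 151 423 843

Derivation:
L0 (leaves): [69, 6, 76, 17, 69, 83, 41, 60, 67, 59], target index=3
L1: h(69,6)=(69*31+6)%997=151 [pair 0] h(76,17)=(76*31+17)%997=379 [pair 1] h(69,83)=(69*31+83)%997=228 [pair 2] h(41,60)=(41*31+60)%997=334 [pair 3] h(67,59)=(67*31+59)%997=142 [pair 4] -> [151, 379, 228, 334, 142]
  Sibling for proof at L0: 76
L2: h(151,379)=(151*31+379)%997=75 [pair 0] h(228,334)=(228*31+334)%997=423 [pair 1] h(142,142)=(142*31+142)%997=556 [pair 2] -> [75, 423, 556]
  Sibling for proof at L1: 151
L3: h(75,423)=(75*31+423)%997=754 [pair 0] h(556,556)=(556*31+556)%997=843 [pair 1] -> [754, 843]
  Sibling for proof at L2: 423
L4: h(754,843)=(754*31+843)%997=289 [pair 0] -> [289]
  Sibling for proof at L3: 843
Root: 289
Proof path (sibling hashes from leaf to root): [76, 151, 423, 843]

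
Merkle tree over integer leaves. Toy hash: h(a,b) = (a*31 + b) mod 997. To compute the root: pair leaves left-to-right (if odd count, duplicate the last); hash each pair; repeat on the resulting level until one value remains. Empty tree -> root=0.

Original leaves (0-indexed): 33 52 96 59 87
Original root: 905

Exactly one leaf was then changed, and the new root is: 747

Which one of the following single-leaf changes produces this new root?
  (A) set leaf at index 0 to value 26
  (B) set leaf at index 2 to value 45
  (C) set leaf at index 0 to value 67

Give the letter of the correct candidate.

Original leaves: [33, 52, 96, 59, 87]
Target new root: 747
Try each candidate change and compute the resulting root:
Candidate A: set leaf[0] = 26 -> leaves = [26, 52, 96, 59, 87]
  L0: [26, 52, 96, 59, 87]
  L1: h(26,52)=(26*31+52)%997=858 h(96,59)=(96*31+59)%997=44 h(87,87)=(87*31+87)%997=790 -> [858, 44, 790]
  L2: h(858,44)=(858*31+44)%997=720 h(790,790)=(790*31+790)%997=355 -> [720, 355]
  L3: h(720,355)=(720*31+355)%997=741 -> [741]
  root = 741 != target 747
Candidate B: set leaf[2] = 45 -> leaves = [33, 52, 45, 59, 87]
  L0: [33, 52, 45, 59, 87]
  L1: h(33,52)=(33*31+52)%997=78 h(45,59)=(45*31+59)%997=457 h(87,87)=(87*31+87)%997=790 -> [78, 457, 790]
  L2: h(78,457)=(78*31+457)%997=881 h(790,790)=(790*31+790)%997=355 -> [881, 355]
  L3: h(881,355)=(881*31+355)%997=747 -> [747]
  root = 747 == target 747  ** MATCH **
Candidate C: set leaf[0] = 67 -> leaves = [67, 52, 96, 59, 87]
  L0: [67, 52, 96, 59, 87]
  L1: h(67,52)=(67*31+52)%997=135 h(96,59)=(96*31+59)%997=44 h(87,87)=(87*31+87)%997=790 -> [135, 44, 790]
  L2: h(135,44)=(135*31+44)%997=241 h(790,790)=(790*31+790)%997=355 -> [241, 355]
  L3: h(241,355)=(241*31+355)%997=847 -> [847]
  root = 847 != target 747
Candidate B produces the target root.

Answer: B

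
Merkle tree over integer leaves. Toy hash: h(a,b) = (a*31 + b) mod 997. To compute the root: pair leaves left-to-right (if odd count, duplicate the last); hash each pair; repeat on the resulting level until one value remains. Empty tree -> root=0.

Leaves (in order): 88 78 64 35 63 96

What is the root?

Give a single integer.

Answer: 222

Derivation:
L0: [88, 78, 64, 35, 63, 96]
L1: h(88,78)=(88*31+78)%997=812 h(64,35)=(64*31+35)%997=25 h(63,96)=(63*31+96)%997=55 -> [812, 25, 55]
L2: h(812,25)=(812*31+25)%997=272 h(55,55)=(55*31+55)%997=763 -> [272, 763]
L3: h(272,763)=(272*31+763)%997=222 -> [222]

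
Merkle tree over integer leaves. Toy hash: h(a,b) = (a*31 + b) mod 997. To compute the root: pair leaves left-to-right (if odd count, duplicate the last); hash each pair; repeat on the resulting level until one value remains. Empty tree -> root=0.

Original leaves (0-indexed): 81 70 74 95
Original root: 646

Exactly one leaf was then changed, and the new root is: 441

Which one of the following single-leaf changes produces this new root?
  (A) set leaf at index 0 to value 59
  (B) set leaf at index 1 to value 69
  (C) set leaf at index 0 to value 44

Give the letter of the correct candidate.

Original leaves: [81, 70, 74, 95]
Target new root: 441
Try each candidate change and compute the resulting root:
Candidate A: set leaf[0] = 59 -> leaves = [59, 70, 74, 95]
  L0: [59, 70, 74, 95]
  L1: h(59,70)=(59*31+70)%997=902 h(74,95)=(74*31+95)%997=395 -> [902, 395]
  L2: h(902,395)=(902*31+395)%997=441 -> [441]
  root = 441 == target 441  ** MATCH **
Candidate B: set leaf[1] = 69 -> leaves = [81, 69, 74, 95]
  L0: [81, 69, 74, 95]
  L1: h(81,69)=(81*31+69)%997=586 h(74,95)=(74*31+95)%997=395 -> [586, 395]
  L2: h(586,395)=(586*31+395)%997=615 -> [615]
  root = 615 != target 441
Candidate C: set leaf[0] = 44 -> leaves = [44, 70, 74, 95]
  L0: [44, 70, 74, 95]
  L1: h(44,70)=(44*31+70)%997=437 h(74,95)=(74*31+95)%997=395 -> [437, 395]
  L2: h(437,395)=(437*31+395)%997=981 -> [981]
  root = 981 != target 441
Candidate A produces the target root.

Answer: A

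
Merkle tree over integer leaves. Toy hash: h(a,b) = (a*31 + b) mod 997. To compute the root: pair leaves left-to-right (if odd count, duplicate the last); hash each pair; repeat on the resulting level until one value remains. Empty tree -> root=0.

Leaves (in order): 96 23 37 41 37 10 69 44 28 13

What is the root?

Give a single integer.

L0: [96, 23, 37, 41, 37, 10, 69, 44, 28, 13]
L1: h(96,23)=(96*31+23)%997=8 h(37,41)=(37*31+41)%997=191 h(37,10)=(37*31+10)%997=160 h(69,44)=(69*31+44)%997=189 h(28,13)=(28*31+13)%997=881 -> [8, 191, 160, 189, 881]
L2: h(8,191)=(8*31+191)%997=439 h(160,189)=(160*31+189)%997=164 h(881,881)=(881*31+881)%997=276 -> [439, 164, 276]
L3: h(439,164)=(439*31+164)%997=812 h(276,276)=(276*31+276)%997=856 -> [812, 856]
L4: h(812,856)=(812*31+856)%997=106 -> [106]

Answer: 106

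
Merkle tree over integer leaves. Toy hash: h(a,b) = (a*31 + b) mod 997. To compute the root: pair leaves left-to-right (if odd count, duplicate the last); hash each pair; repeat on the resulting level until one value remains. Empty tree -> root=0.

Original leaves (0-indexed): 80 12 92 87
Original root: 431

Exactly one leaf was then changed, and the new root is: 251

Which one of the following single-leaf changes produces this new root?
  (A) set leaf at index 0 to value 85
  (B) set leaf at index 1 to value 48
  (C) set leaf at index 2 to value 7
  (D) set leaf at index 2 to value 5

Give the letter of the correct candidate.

Original leaves: [80, 12, 92, 87]
Target new root: 251
Try each candidate change and compute the resulting root:
Candidate A: set leaf[0] = 85 -> leaves = [85, 12, 92, 87]
  L0: [85, 12, 92, 87]
  L1: h(85,12)=(85*31+12)%997=653 h(92,87)=(92*31+87)%997=945 -> [653, 945]
  L2: h(653,945)=(653*31+945)%997=251 -> [251]
  root = 251 == target 251  ** MATCH **
Candidate B: set leaf[1] = 48 -> leaves = [80, 48, 92, 87]
  L0: [80, 48, 92, 87]
  L1: h(80,48)=(80*31+48)%997=534 h(92,87)=(92*31+87)%997=945 -> [534, 945]
  L2: h(534,945)=(534*31+945)%997=550 -> [550]
  root = 550 != target 251
Candidate C: set leaf[2] = 7 -> leaves = [80, 12, 7, 87]
  L0: [80, 12, 7, 87]
  L1: h(80,12)=(80*31+12)%997=498 h(7,87)=(7*31+87)%997=304 -> [498, 304]
  L2: h(498,304)=(498*31+304)%997=787 -> [787]
  root = 787 != target 251
Candidate D: set leaf[2] = 5 -> leaves = [80, 12, 5, 87]
  L0: [80, 12, 5, 87]
  L1: h(80,12)=(80*31+12)%997=498 h(5,87)=(5*31+87)%997=242 -> [498, 242]
  L2: h(498,242)=(498*31+242)%997=725 -> [725]
  root = 725 != target 251
Candidate A produces the target root.

Answer: A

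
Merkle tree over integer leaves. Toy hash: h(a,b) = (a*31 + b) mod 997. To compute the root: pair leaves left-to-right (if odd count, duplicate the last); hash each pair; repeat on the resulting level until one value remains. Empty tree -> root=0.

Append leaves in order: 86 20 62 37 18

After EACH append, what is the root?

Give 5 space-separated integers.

Answer: 86 692 505 480 411

Derivation:
After append 86 (leaves=[86]):
  L0: [86]
  root=86
After append 20 (leaves=[86, 20]):
  L0: [86, 20]
  L1: h(86,20)=(86*31+20)%997=692 -> [692]
  root=692
After append 62 (leaves=[86, 20, 62]):
  L0: [86, 20, 62]
  L1: h(86,20)=(86*31+20)%997=692 h(62,62)=(62*31+62)%997=987 -> [692, 987]
  L2: h(692,987)=(692*31+987)%997=505 -> [505]
  root=505
After append 37 (leaves=[86, 20, 62, 37]):
  L0: [86, 20, 62, 37]
  L1: h(86,20)=(86*31+20)%997=692 h(62,37)=(62*31+37)%997=962 -> [692, 962]
  L2: h(692,962)=(692*31+962)%997=480 -> [480]
  root=480
After append 18 (leaves=[86, 20, 62, 37, 18]):
  L0: [86, 20, 62, 37, 18]
  L1: h(86,20)=(86*31+20)%997=692 h(62,37)=(62*31+37)%997=962 h(18,18)=(18*31+18)%997=576 -> [692, 962, 576]
  L2: h(692,962)=(692*31+962)%997=480 h(576,576)=(576*31+576)%997=486 -> [480, 486]
  L3: h(480,486)=(480*31+486)%997=411 -> [411]
  root=411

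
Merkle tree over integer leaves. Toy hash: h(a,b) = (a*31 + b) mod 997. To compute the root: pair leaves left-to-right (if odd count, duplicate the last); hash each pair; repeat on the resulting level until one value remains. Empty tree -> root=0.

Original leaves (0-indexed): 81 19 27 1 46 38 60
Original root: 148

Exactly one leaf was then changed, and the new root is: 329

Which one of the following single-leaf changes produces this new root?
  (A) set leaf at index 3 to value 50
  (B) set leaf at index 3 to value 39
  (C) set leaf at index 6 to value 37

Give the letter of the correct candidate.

Original leaves: [81, 19, 27, 1, 46, 38, 60]
Target new root: 329
Try each candidate change and compute the resulting root:
Candidate A: set leaf[3] = 50 -> leaves = [81, 19, 27, 50, 46, 38, 60]
  L0: [81, 19, 27, 50, 46, 38, 60]
  L1: h(81,19)=(81*31+19)%997=536 h(27,50)=(27*31+50)%997=887 h(46,38)=(46*31+38)%997=467 h(60,60)=(60*31+60)%997=923 -> [536, 887, 467, 923]
  L2: h(536,887)=(536*31+887)%997=554 h(467,923)=(467*31+923)%997=445 -> [554, 445]
  L3: h(554,445)=(554*31+445)%997=670 -> [670]
  root = 670 != target 329
Candidate B: set leaf[3] = 39 -> leaves = [81, 19, 27, 39, 46, 38, 60]
  L0: [81, 19, 27, 39, 46, 38, 60]
  L1: h(81,19)=(81*31+19)%997=536 h(27,39)=(27*31+39)%997=876 h(46,38)=(46*31+38)%997=467 h(60,60)=(60*31+60)%997=923 -> [536, 876, 467, 923]
  L2: h(536,876)=(536*31+876)%997=543 h(467,923)=(467*31+923)%997=445 -> [543, 445]
  L3: h(543,445)=(543*31+445)%997=329 -> [329]
  root = 329 == target 329  ** MATCH **
Candidate C: set leaf[6] = 37 -> leaves = [81, 19, 27, 1, 46, 38, 37]
  L0: [81, 19, 27, 1, 46, 38, 37]
  L1: h(81,19)=(81*31+19)%997=536 h(27,1)=(27*31+1)%997=838 h(46,38)=(46*31+38)%997=467 h(37,37)=(37*31+37)%997=187 -> [536, 838, 467, 187]
  L2: h(536,838)=(536*31+838)%997=505 h(467,187)=(467*31+187)%997=706 -> [505, 706]
  L3: h(505,706)=(505*31+706)%997=409 -> [409]
  root = 409 != target 329
Candidate B produces the target root.

Answer: B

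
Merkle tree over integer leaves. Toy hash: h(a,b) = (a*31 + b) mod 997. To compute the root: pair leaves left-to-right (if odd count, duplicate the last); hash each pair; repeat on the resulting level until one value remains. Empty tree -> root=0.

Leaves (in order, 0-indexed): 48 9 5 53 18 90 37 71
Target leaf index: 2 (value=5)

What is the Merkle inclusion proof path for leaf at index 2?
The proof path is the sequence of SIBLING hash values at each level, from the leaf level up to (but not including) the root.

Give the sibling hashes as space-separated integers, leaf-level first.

Answer: 53 500 369

Derivation:
L0 (leaves): [48, 9, 5, 53, 18, 90, 37, 71], target index=2
L1: h(48,9)=(48*31+9)%997=500 [pair 0] h(5,53)=(5*31+53)%997=208 [pair 1] h(18,90)=(18*31+90)%997=648 [pair 2] h(37,71)=(37*31+71)%997=221 [pair 3] -> [500, 208, 648, 221]
  Sibling for proof at L0: 53
L2: h(500,208)=(500*31+208)%997=753 [pair 0] h(648,221)=(648*31+221)%997=369 [pair 1] -> [753, 369]
  Sibling for proof at L1: 500
L3: h(753,369)=(753*31+369)%997=781 [pair 0] -> [781]
  Sibling for proof at L2: 369
Root: 781
Proof path (sibling hashes from leaf to root): [53, 500, 369]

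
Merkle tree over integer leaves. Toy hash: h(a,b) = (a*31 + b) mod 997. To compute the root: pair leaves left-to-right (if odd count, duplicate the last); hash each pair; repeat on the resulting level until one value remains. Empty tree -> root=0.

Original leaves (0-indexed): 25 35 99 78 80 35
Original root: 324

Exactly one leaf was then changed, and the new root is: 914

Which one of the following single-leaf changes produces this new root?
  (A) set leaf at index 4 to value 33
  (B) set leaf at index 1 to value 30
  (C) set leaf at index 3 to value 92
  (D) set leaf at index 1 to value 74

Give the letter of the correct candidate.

Answer: D

Derivation:
Original leaves: [25, 35, 99, 78, 80, 35]
Target new root: 914
Try each candidate change and compute the resulting root:
Candidate A: set leaf[4] = 33 -> leaves = [25, 35, 99, 78, 33, 35]
  L0: [25, 35, 99, 78, 33, 35]
  L1: h(25,35)=(25*31+35)%997=810 h(99,78)=(99*31+78)%997=156 h(33,35)=(33*31+35)%997=61 -> [810, 156, 61]
  L2: h(810,156)=(810*31+156)%997=341 h(61,61)=(61*31+61)%997=955 -> [341, 955]
  L3: h(341,955)=(341*31+955)%997=559 -> [559]
  root = 559 != target 914
Candidate B: set leaf[1] = 30 -> leaves = [25, 30, 99, 78, 80, 35]
  L0: [25, 30, 99, 78, 80, 35]
  L1: h(25,30)=(25*31+30)%997=805 h(99,78)=(99*31+78)%997=156 h(80,35)=(80*31+35)%997=521 -> [805, 156, 521]
  L2: h(805,156)=(805*31+156)%997=186 h(521,521)=(521*31+521)%997=720 -> [186, 720]
  L3: h(186,720)=(186*31+720)%997=504 -> [504]
  root = 504 != target 914
Candidate C: set leaf[3] = 92 -> leaves = [25, 35, 99, 92, 80, 35]
  L0: [25, 35, 99, 92, 80, 35]
  L1: h(25,35)=(25*31+35)%997=810 h(99,92)=(99*31+92)%997=170 h(80,35)=(80*31+35)%997=521 -> [810, 170, 521]
  L2: h(810,170)=(810*31+170)%997=355 h(521,521)=(521*31+521)%997=720 -> [355, 720]
  L3: h(355,720)=(355*31+720)%997=758 -> [758]
  root = 758 != target 914
Candidate D: set leaf[1] = 74 -> leaves = [25, 74, 99, 78, 80, 35]
  L0: [25, 74, 99, 78, 80, 35]
  L1: h(25,74)=(25*31+74)%997=849 h(99,78)=(99*31+78)%997=156 h(80,35)=(80*31+35)%997=521 -> [849, 156, 521]
  L2: h(849,156)=(849*31+156)%997=553 h(521,521)=(521*31+521)%997=720 -> [553, 720]
  L3: h(553,720)=(553*31+720)%997=914 -> [914]
  root = 914 == target 914  ** MATCH **
Candidate D produces the target root.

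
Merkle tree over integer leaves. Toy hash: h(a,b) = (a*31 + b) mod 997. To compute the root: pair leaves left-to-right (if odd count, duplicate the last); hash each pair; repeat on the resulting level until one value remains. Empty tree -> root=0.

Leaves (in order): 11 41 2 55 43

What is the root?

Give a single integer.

Answer: 9

Derivation:
L0: [11, 41, 2, 55, 43]
L1: h(11,41)=(11*31+41)%997=382 h(2,55)=(2*31+55)%997=117 h(43,43)=(43*31+43)%997=379 -> [382, 117, 379]
L2: h(382,117)=(382*31+117)%997=992 h(379,379)=(379*31+379)%997=164 -> [992, 164]
L3: h(992,164)=(992*31+164)%997=9 -> [9]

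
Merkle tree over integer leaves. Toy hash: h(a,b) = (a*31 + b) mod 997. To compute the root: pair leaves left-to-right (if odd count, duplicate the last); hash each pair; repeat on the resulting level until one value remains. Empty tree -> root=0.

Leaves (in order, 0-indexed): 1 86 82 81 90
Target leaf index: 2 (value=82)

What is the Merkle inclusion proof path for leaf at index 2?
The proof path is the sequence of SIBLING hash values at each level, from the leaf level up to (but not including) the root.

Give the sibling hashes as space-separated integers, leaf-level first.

Answer: 81 117 436

Derivation:
L0 (leaves): [1, 86, 82, 81, 90], target index=2
L1: h(1,86)=(1*31+86)%997=117 [pair 0] h(82,81)=(82*31+81)%997=629 [pair 1] h(90,90)=(90*31+90)%997=886 [pair 2] -> [117, 629, 886]
  Sibling for proof at L0: 81
L2: h(117,629)=(117*31+629)%997=268 [pair 0] h(886,886)=(886*31+886)%997=436 [pair 1] -> [268, 436]
  Sibling for proof at L1: 117
L3: h(268,436)=(268*31+436)%997=768 [pair 0] -> [768]
  Sibling for proof at L2: 436
Root: 768
Proof path (sibling hashes from leaf to root): [81, 117, 436]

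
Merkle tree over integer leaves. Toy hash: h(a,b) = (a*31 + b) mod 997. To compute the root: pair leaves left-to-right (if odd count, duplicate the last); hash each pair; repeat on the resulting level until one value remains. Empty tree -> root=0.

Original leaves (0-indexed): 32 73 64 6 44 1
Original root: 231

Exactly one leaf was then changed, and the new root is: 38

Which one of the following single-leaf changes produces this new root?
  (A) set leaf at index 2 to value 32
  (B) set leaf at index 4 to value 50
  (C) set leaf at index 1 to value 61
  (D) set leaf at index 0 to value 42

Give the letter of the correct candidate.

Original leaves: [32, 73, 64, 6, 44, 1]
Target new root: 38
Try each candidate change and compute the resulting root:
Candidate A: set leaf[2] = 32 -> leaves = [32, 73, 32, 6, 44, 1]
  L0: [32, 73, 32, 6, 44, 1]
  L1: h(32,73)=(32*31+73)%997=68 h(32,6)=(32*31+6)%997=1 h(44,1)=(44*31+1)%997=368 -> [68, 1, 368]
  L2: h(68,1)=(68*31+1)%997=115 h(368,368)=(368*31+368)%997=809 -> [115, 809]
  L3: h(115,809)=(115*31+809)%997=386 -> [386]
  root = 386 != target 38
Candidate B: set leaf[4] = 50 -> leaves = [32, 73, 64, 6, 50, 1]
  L0: [32, 73, 64, 6, 50, 1]
  L1: h(32,73)=(32*31+73)%997=68 h(64,6)=(64*31+6)%997=993 h(50,1)=(50*31+1)%997=554 -> [68, 993, 554]
  L2: h(68,993)=(68*31+993)%997=110 h(554,554)=(554*31+554)%997=779 -> [110, 779]
  L3: h(110,779)=(110*31+779)%997=201 -> [201]
  root = 201 != target 38
Candidate C: set leaf[1] = 61 -> leaves = [32, 61, 64, 6, 44, 1]
  L0: [32, 61, 64, 6, 44, 1]
  L1: h(32,61)=(32*31+61)%997=56 h(64,6)=(64*31+6)%997=993 h(44,1)=(44*31+1)%997=368 -> [56, 993, 368]
  L2: h(56,993)=(56*31+993)%997=735 h(368,368)=(368*31+368)%997=809 -> [735, 809]
  L3: h(735,809)=(735*31+809)%997=663 -> [663]
  root = 663 != target 38
Candidate D: set leaf[0] = 42 -> leaves = [42, 73, 64, 6, 44, 1]
  L0: [42, 73, 64, 6, 44, 1]
  L1: h(42,73)=(42*31+73)%997=378 h(64,6)=(64*31+6)%997=993 h(44,1)=(44*31+1)%997=368 -> [378, 993, 368]
  L2: h(378,993)=(378*31+993)%997=747 h(368,368)=(368*31+368)%997=809 -> [747, 809]
  L3: h(747,809)=(747*31+809)%997=38 -> [38]
  root = 38 == target 38  ** MATCH **
Candidate D produces the target root.

Answer: D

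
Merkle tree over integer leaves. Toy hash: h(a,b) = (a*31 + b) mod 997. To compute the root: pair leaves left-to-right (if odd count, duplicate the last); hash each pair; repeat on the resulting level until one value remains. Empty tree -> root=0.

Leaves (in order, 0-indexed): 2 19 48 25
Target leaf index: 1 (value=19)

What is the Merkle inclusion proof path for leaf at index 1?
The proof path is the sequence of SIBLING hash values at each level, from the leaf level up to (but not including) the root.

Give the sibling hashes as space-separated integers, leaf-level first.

Answer: 2 516

Derivation:
L0 (leaves): [2, 19, 48, 25], target index=1
L1: h(2,19)=(2*31+19)%997=81 [pair 0] h(48,25)=(48*31+25)%997=516 [pair 1] -> [81, 516]
  Sibling for proof at L0: 2
L2: h(81,516)=(81*31+516)%997=36 [pair 0] -> [36]
  Sibling for proof at L1: 516
Root: 36
Proof path (sibling hashes from leaf to root): [2, 516]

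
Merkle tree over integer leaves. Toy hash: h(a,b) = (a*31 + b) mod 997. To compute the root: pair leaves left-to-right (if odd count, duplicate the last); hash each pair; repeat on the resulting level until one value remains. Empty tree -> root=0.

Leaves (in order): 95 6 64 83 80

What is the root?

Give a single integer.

Answer: 878

Derivation:
L0: [95, 6, 64, 83, 80]
L1: h(95,6)=(95*31+6)%997=957 h(64,83)=(64*31+83)%997=73 h(80,80)=(80*31+80)%997=566 -> [957, 73, 566]
L2: h(957,73)=(957*31+73)%997=827 h(566,566)=(566*31+566)%997=166 -> [827, 166]
L3: h(827,166)=(827*31+166)%997=878 -> [878]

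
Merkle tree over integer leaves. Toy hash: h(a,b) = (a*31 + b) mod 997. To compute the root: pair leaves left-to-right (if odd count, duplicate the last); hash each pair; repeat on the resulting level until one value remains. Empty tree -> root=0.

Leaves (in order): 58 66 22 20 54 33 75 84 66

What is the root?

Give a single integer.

L0: [58, 66, 22, 20, 54, 33, 75, 84, 66]
L1: h(58,66)=(58*31+66)%997=867 h(22,20)=(22*31+20)%997=702 h(54,33)=(54*31+33)%997=710 h(75,84)=(75*31+84)%997=415 h(66,66)=(66*31+66)%997=118 -> [867, 702, 710, 415, 118]
L2: h(867,702)=(867*31+702)%997=660 h(710,415)=(710*31+415)%997=491 h(118,118)=(118*31+118)%997=785 -> [660, 491, 785]
L3: h(660,491)=(660*31+491)%997=14 h(785,785)=(785*31+785)%997=195 -> [14, 195]
L4: h(14,195)=(14*31+195)%997=629 -> [629]

Answer: 629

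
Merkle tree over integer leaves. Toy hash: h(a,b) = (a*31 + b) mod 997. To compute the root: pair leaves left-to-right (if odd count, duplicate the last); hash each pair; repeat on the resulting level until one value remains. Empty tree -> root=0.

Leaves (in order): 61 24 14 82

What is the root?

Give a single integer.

L0: [61, 24, 14, 82]
L1: h(61,24)=(61*31+24)%997=918 h(14,82)=(14*31+82)%997=516 -> [918, 516]
L2: h(918,516)=(918*31+516)%997=61 -> [61]

Answer: 61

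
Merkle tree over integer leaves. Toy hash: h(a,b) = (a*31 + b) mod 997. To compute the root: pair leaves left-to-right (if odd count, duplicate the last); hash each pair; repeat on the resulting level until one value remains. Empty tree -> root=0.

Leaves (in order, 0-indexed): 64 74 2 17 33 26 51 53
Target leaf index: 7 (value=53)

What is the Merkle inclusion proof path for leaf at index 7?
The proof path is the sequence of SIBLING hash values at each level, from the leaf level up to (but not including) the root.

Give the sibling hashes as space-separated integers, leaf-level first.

L0 (leaves): [64, 74, 2, 17, 33, 26, 51, 53], target index=7
L1: h(64,74)=(64*31+74)%997=64 [pair 0] h(2,17)=(2*31+17)%997=79 [pair 1] h(33,26)=(33*31+26)%997=52 [pair 2] h(51,53)=(51*31+53)%997=637 [pair 3] -> [64, 79, 52, 637]
  Sibling for proof at L0: 51
L2: h(64,79)=(64*31+79)%997=69 [pair 0] h(52,637)=(52*31+637)%997=255 [pair 1] -> [69, 255]
  Sibling for proof at L1: 52
L3: h(69,255)=(69*31+255)%997=400 [pair 0] -> [400]
  Sibling for proof at L2: 69
Root: 400
Proof path (sibling hashes from leaf to root): [51, 52, 69]

Answer: 51 52 69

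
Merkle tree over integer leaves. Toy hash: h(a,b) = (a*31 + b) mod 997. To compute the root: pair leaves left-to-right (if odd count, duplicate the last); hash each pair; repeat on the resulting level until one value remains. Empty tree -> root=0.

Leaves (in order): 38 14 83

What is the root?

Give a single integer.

L0: [38, 14, 83]
L1: h(38,14)=(38*31+14)%997=195 h(83,83)=(83*31+83)%997=662 -> [195, 662]
L2: h(195,662)=(195*31+662)%997=725 -> [725]

Answer: 725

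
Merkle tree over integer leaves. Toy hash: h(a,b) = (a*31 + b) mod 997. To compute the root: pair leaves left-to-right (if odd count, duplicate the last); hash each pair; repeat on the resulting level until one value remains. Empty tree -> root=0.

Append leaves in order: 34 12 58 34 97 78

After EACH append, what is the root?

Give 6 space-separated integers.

Answer: 34 69 7 980 98 487

Derivation:
After append 34 (leaves=[34]):
  L0: [34]
  root=34
After append 12 (leaves=[34, 12]):
  L0: [34, 12]
  L1: h(34,12)=(34*31+12)%997=69 -> [69]
  root=69
After append 58 (leaves=[34, 12, 58]):
  L0: [34, 12, 58]
  L1: h(34,12)=(34*31+12)%997=69 h(58,58)=(58*31+58)%997=859 -> [69, 859]
  L2: h(69,859)=(69*31+859)%997=7 -> [7]
  root=7
After append 34 (leaves=[34, 12, 58, 34]):
  L0: [34, 12, 58, 34]
  L1: h(34,12)=(34*31+12)%997=69 h(58,34)=(58*31+34)%997=835 -> [69, 835]
  L2: h(69,835)=(69*31+835)%997=980 -> [980]
  root=980
After append 97 (leaves=[34, 12, 58, 34, 97]):
  L0: [34, 12, 58, 34, 97]
  L1: h(34,12)=(34*31+12)%997=69 h(58,34)=(58*31+34)%997=835 h(97,97)=(97*31+97)%997=113 -> [69, 835, 113]
  L2: h(69,835)=(69*31+835)%997=980 h(113,113)=(113*31+113)%997=625 -> [980, 625]
  L3: h(980,625)=(980*31+625)%997=98 -> [98]
  root=98
After append 78 (leaves=[34, 12, 58, 34, 97, 78]):
  L0: [34, 12, 58, 34, 97, 78]
  L1: h(34,12)=(34*31+12)%997=69 h(58,34)=(58*31+34)%997=835 h(97,78)=(97*31+78)%997=94 -> [69, 835, 94]
  L2: h(69,835)=(69*31+835)%997=980 h(94,94)=(94*31+94)%997=17 -> [980, 17]
  L3: h(980,17)=(980*31+17)%997=487 -> [487]
  root=487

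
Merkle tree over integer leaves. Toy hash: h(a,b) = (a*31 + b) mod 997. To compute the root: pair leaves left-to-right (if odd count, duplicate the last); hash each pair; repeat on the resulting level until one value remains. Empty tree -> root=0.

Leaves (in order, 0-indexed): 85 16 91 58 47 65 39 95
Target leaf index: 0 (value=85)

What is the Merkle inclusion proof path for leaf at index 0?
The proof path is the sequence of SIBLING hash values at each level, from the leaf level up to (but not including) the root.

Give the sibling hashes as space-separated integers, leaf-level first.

L0 (leaves): [85, 16, 91, 58, 47, 65, 39, 95], target index=0
L1: h(85,16)=(85*31+16)%997=657 [pair 0] h(91,58)=(91*31+58)%997=885 [pair 1] h(47,65)=(47*31+65)%997=525 [pair 2] h(39,95)=(39*31+95)%997=307 [pair 3] -> [657, 885, 525, 307]
  Sibling for proof at L0: 16
L2: h(657,885)=(657*31+885)%997=315 [pair 0] h(525,307)=(525*31+307)%997=630 [pair 1] -> [315, 630]
  Sibling for proof at L1: 885
L3: h(315,630)=(315*31+630)%997=425 [pair 0] -> [425]
  Sibling for proof at L2: 630
Root: 425
Proof path (sibling hashes from leaf to root): [16, 885, 630]

Answer: 16 885 630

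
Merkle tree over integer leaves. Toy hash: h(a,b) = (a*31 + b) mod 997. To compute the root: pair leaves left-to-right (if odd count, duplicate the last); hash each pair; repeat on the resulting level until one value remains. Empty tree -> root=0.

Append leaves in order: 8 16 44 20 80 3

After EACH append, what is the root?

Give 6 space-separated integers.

Answer: 8 264 619 595 665 195

Derivation:
After append 8 (leaves=[8]):
  L0: [8]
  root=8
After append 16 (leaves=[8, 16]):
  L0: [8, 16]
  L1: h(8,16)=(8*31+16)%997=264 -> [264]
  root=264
After append 44 (leaves=[8, 16, 44]):
  L0: [8, 16, 44]
  L1: h(8,16)=(8*31+16)%997=264 h(44,44)=(44*31+44)%997=411 -> [264, 411]
  L2: h(264,411)=(264*31+411)%997=619 -> [619]
  root=619
After append 20 (leaves=[8, 16, 44, 20]):
  L0: [8, 16, 44, 20]
  L1: h(8,16)=(8*31+16)%997=264 h(44,20)=(44*31+20)%997=387 -> [264, 387]
  L2: h(264,387)=(264*31+387)%997=595 -> [595]
  root=595
After append 80 (leaves=[8, 16, 44, 20, 80]):
  L0: [8, 16, 44, 20, 80]
  L1: h(8,16)=(8*31+16)%997=264 h(44,20)=(44*31+20)%997=387 h(80,80)=(80*31+80)%997=566 -> [264, 387, 566]
  L2: h(264,387)=(264*31+387)%997=595 h(566,566)=(566*31+566)%997=166 -> [595, 166]
  L3: h(595,166)=(595*31+166)%997=665 -> [665]
  root=665
After append 3 (leaves=[8, 16, 44, 20, 80, 3]):
  L0: [8, 16, 44, 20, 80, 3]
  L1: h(8,16)=(8*31+16)%997=264 h(44,20)=(44*31+20)%997=387 h(80,3)=(80*31+3)%997=489 -> [264, 387, 489]
  L2: h(264,387)=(264*31+387)%997=595 h(489,489)=(489*31+489)%997=693 -> [595, 693]
  L3: h(595,693)=(595*31+693)%997=195 -> [195]
  root=195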